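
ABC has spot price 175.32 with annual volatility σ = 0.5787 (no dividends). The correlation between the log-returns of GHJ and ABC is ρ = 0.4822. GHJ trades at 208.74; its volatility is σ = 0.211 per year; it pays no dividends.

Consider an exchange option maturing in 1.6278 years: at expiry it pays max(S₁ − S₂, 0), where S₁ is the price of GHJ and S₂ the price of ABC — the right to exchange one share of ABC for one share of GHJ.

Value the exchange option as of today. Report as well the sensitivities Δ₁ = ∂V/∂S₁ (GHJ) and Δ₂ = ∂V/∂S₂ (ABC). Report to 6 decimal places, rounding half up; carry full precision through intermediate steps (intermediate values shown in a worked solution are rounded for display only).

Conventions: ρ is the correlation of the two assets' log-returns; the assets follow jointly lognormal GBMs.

σ_eff = √(σ₁² + σ₂² − 2ρσ₁σ₂) = √(0.211² + 0.5787² − 2·0.4822·0.211·0.5787) = 0.511523
d₁ = (ln(S₁/S₂) + (q₂ − q₁ + σ_eff²/2)T) / (σ_eff√T) = (ln(208.74/175.32) + (0.0 − 0.0 + 0.130828)·1.6278) / 0.652628 = 0.593659
d₂ = d₁ − σ_eff√T = 0.593659 − 0.652628 = -0.058970
N(d₁) = 0.723630,  N(d₂) = 0.476488
V = S₁·e^{−q₁T}·N(d₁) − S₂·e^{−q₂T}·N(d₂) = 151.050479 − 83.537907 = 67.512572
Key observation: no risk-free rate is needed — with the second asset as numeraire the exchange option is a call on the ratio S₁/S₂, and r cancels out of the value.
Δ₁ = e^{−q₁T}·N(d₁) = 0.723630;  Δ₂ = −e^{−q₂T}·N(d₂) = -0.476488

exchange price = 67.512572
Δ1 = 0.723630
Δ2 = -0.476488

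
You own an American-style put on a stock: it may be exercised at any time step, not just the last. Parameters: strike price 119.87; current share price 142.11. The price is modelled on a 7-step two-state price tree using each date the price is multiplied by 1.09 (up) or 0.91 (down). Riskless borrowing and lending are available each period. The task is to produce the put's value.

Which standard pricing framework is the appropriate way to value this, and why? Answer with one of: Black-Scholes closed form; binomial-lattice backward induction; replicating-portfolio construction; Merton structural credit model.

framework: binomial-lattice backward induction

Key observation: the exercise right at every one of the 7 steps is what matters: each node needs max(119.87 − S, continuation), which only the stepwise tree valuation starting from spot 142.11 delivers.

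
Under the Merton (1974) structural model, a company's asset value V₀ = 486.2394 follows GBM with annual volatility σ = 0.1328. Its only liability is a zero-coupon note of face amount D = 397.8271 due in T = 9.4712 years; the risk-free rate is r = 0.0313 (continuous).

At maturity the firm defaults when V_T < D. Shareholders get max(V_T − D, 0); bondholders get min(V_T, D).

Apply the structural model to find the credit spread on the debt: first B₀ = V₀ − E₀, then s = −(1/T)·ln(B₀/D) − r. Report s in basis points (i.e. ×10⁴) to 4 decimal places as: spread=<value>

With assets at 486.2394 and a single debt payment of 397.8271 at 9.4712 years:
d₁ = [ln(V₀/D) + (r + σ²/2)T] / (σ√T)
   = [ln(486.2394/397.8271) + (0.0313 + 0.5·0.1328²)·9.4712] / (0.1328·√9.4712)
   = [0.200684 + 0.379965] / 0.408696 = 1.420734
d₂ = d₁ − σ√T = 1.420734 − 0.408696 = 1.012038
N(d₁) = 0.922303,  N(d₂) = 0.844240,  e^(−rT) = 0.743454
E₀ = V₀·N(d₁) − D·e^(−rT)·N(d₂)
   = 486.2394·0.922303 − 397.8271·0.743454·0.844240 = 198.762458
B₀ = V₀ − E₀ = 486.2394 − 198.762458 = 287.476942
spread = −(1/T)·ln(B₀/D) − r = −(1/9.4712)·ln(287.476942/397.8271) − 0.0313 = 0.00300134
in basis points: 0.00300134 × 10⁴ = 30.0134 bp

spread=30.0134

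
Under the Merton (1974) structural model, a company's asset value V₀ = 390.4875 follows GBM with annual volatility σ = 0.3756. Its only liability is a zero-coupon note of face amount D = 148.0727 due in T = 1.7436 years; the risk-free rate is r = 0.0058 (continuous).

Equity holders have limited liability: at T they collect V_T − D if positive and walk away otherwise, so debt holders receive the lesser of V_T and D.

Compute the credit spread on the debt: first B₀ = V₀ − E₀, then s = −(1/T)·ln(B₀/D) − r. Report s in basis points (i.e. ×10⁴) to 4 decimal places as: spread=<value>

Work the structural quantities from V₀ = 390.4875 against face 148.0727:
d₁ = [ln(V₀/D) + (r + σ²/2)T] / (σ√T)
   = [ln(390.4875/148.0727) + (0.0058 + 0.5·0.3756²)·1.7436] / (0.3756·√1.7436)
   = [0.969693 + 0.133102] / 0.495963 = 2.223544
d₂ = d₁ − σ√T = 2.223544 − 0.495963 = 1.727581
N(d₁) = 0.986910,  N(d₂) = 0.957968,  e^(−rT) = 0.989938
E₀ = V₀·N(d₁) − D·e^(−rT)·N(d₂)
   = 390.4875·0.986910 − 148.0727·0.989938·0.957968 = 244.954500
B₀ = V₀ − E₀ = 390.4875 − 244.954500 = 145.533000
spread = −(1/T)·ln(B₀/D) − r = −(1/1.7436)·ln(145.533000/148.0727) − 0.0058 = 0.00412229
in basis points: 0.00412229 × 10⁴ = 41.2229 bp

spread=41.2229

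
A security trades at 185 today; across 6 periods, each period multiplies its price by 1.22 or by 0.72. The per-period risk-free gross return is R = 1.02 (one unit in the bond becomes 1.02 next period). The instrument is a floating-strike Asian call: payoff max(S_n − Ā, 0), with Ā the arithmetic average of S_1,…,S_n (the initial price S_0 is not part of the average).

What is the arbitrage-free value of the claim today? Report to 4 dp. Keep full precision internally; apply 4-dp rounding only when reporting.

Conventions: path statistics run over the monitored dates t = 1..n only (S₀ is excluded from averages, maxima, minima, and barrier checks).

price = 27.3839

Risk-neutral up-probability p* = (R−d)/(u−d) = (1.02−0.72)/(1.22−0.72) = 0.6000; the claim prices as the p*-weighted sum of path payoffs discounted by R^6.
Enumerate all 2^6 = 64 price paths (U = up ×1.22, D = down ×0.72); each path with k up-moves has probability p*^k·(1−p*)^(6−k).
DDDDDD: Ā=68.2401, payoff=0.0000, prob=0.004096
UDDDDD: Ā=115.6291, payoff=0.0000, prob=0.006144
DUDDDD: Ā=100.2124, payoff=0.0000, prob=0.006144
UUDDDD: Ā=169.8043, payoff=0.0000, prob=0.009216
DDUDDD: Ā=89.1124, payoff=0.0000, prob=0.006144
UDUDDD: Ā=150.9960, payoff=0.0000, prob=0.009216
DUUDDD: Ā=135.5793, payoff=0.0000, prob=0.009216
UUUDDD: Ā=229.7316, payoff=0.0000, prob=0.013824
DDDUDD: Ā=81.1204, payoff=0.0000, prob=0.006144
UDDUDD: Ā=137.4540, payoff=0.0000, prob=0.009216
DUDUDD: Ā=122.0373, payoff=0.0000, prob=0.009216
UUDUDD: Ā=206.7855, payoff=0.0000, prob=0.013824
DDUUDD: Ā=110.9373, payoff=0.0000, prob=0.009216
UDUUDD: Ā=187.9771, payoff=0.0000, prob=0.013824
DUUUDD: Ā=172.5605, payoff=0.0000, prob=0.013824
UUUUDD: Ā=292.3941, payoff=0.0000, prob=0.020736
DDDDUD: Ā=75.3661, payoff=0.0000, prob=0.006144
UDDDUD: Ā=127.7038, payoff=0.0000, prob=0.009216
DUDDUD: Ā=112.2871, payoff=0.0000, prob=0.009216
UUDDUD: Ā=190.2642, payoff=0.0000, prob=0.013824
DDUDUD: Ā=101.1871, payoff=0.0000, prob=0.009216
UDUDUD: Ā=171.4559, payoff=0.0000, prob=0.013824
DUUDUD: Ā=156.0392, payoff=0.0000, prob=0.013824
UUUDUD: Ā=264.3998, payoff=0.0000, prob=0.020736
DDDUUD: Ā=93.1951, payoff=0.0000, prob=0.009216
UDDUUD: Ā=157.9139, payoff=0.0000, prob=0.013824
DUDUUD: Ā=142.4972, payoff=0.0000, prob=0.013824
UUDUUD: Ā=241.4536, payoff=0.0000, prob=0.020736
DDUUUD: Ā=131.3972, payoff=0.0000, prob=0.013824
UDUUUD: Ā=222.6453, payoff=0.0000, prob=0.020736
DUUUUD: Ā=207.2286, payoff=5.2308, prob=0.020736
UUUUUD: Ā=351.1374, payoff=8.8633, prob=0.031104
DDDDDU: Ā=71.2231, payoff=0.0000, prob=0.006144
UDDDDU: Ā=120.6836, payoff=0.0000, prob=0.009216
DUDDDU: Ā=105.2669, payoff=0.0000, prob=0.009216
UUDDDU: Ā=178.3689, payoff=0.0000, prob=0.013824
DDUDDU: Ā=94.1669, payoff=0.0000, prob=0.009216
UDUDDU: Ā=159.5606, payoff=0.0000, prob=0.013824
DUUDDU: Ā=144.1439, payoff=0.0000, prob=0.013824
UUUDDU: Ā=244.2439, payoff=0.0000, prob=0.020736
DDDUDU: Ā=86.1749, payoff=0.0000, prob=0.009216
UDDUDU: Ā=146.0186, payoff=0.0000, prob=0.013824
DUDUDU: Ā=130.6019, payoff=0.0000, prob=0.013824
UUDUDU: Ā=221.2977, payoff=0.0000, prob=0.020736
DDUUDU: Ā=119.5019, payoff=5.8840, prob=0.013824
UDUUDU: Ā=202.4894, payoff=9.9701, prob=0.020736
DUUUDU: Ā=187.0727, payoff=25.3867, prob=0.020736
UUUUDU: Ā=316.9843, payoff=43.0164, prob=0.031104
DDDDUU: Ā=80.4207, payoff=0.0000, prob=0.009216
UDDDUU: Ā=136.2684, payoff=0.0000, prob=0.013824
DUDDUU: Ā=120.8517, payoff=4.5342, prob=0.013824
UUDDUU: Ā=204.7765, payoff=7.6830, prob=0.020736
DDUDUU: Ā=109.7517, payoff=15.6342, prob=0.013824
UDUDUU: Ā=185.9682, payoff=26.4913, prob=0.020736
DUUDUU: Ā=170.5515, payoff=41.9080, prob=0.020736
UUUDUU: Ā=288.9900, payoff=71.0107, prob=0.031104
DDDUUU: Ā=101.7597, payoff=23.6262, prob=0.013824
UDDUUU: Ā=172.4262, payoff=40.0333, prob=0.020736
DUDUUU: Ā=157.0095, payoff=55.4500, prob=0.020736
UUDUUU: Ā=266.0439, payoff=93.9569, prob=0.031104
DDUUUU: Ā=145.9095, payoff=66.5500, prob=0.020736
UDUUUU: Ā=247.2355, payoff=112.7652, prob=0.031104
DUUUUU: Ā=231.8189, payoff=128.1819, prob=0.031104
UUUUUU: Ā=392.8042, payoff=217.1971, prob=0.046656
Price = Σ prob·payoff / R^6 = 30.838724 / 1.126162 = 27.3839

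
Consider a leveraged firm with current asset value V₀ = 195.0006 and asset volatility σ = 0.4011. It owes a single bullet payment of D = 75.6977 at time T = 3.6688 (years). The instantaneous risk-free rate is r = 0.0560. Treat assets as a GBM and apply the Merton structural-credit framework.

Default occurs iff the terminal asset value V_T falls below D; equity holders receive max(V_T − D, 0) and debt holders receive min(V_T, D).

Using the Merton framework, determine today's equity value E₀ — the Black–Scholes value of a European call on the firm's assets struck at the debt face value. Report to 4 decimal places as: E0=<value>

E0=135.7069

With assets at 195.0006 and a single debt payment of 75.6977 at 3.6688 years:
d₁ = [ln(V₀/D) + (r + σ²/2)T] / (σ√T)
   = [ln(195.0006/75.6977) + (0.0560 + 0.5·0.4011²)·3.6688] / (0.4011·√3.6688)
   = [0.946255 + 0.500573] / 0.768271 = 1.883225
d₂ = d₁ − σ√T = 1.883225 − 0.768271 = 1.114954
N(d₁) = 0.970165,  N(d₂) = 0.867565,  e^(−rT) = 0.814279
E₀ = V₀·N(d₁) − D·e^(−rT)·N(d₂)
   = 195.0006·0.970165 − 75.6977·0.814279·0.867565 = 135.706929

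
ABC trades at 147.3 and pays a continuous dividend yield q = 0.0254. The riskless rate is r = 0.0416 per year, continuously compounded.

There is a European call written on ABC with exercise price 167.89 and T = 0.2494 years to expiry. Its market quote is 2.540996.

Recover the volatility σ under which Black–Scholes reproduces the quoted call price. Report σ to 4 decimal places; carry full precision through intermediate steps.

At σ = 0.2981 the Black–Scholes value reproduces the quote:
σ√T = 0.2981·√0.2494 = 0.148871
d₁ = (ln(S/K) + (r−q+σ²/2)T) / (σ√T) = (ln(147.3/167.89) + (0.0416−0.0254+0.2981²/2)·0.2494) / 0.148871 = (-0.130838 + 0.015122) / 0.148871 = -0.777291
d₂ = d₁ − σ√T = -0.777291 − 0.148871 = -0.926162
e^{−rT} = 0.989679
e^{−qT} = 0.993685
N(d₁) = 0.218494,  N(d₂) = 0.177181
V = S·e^{−qT}·N(d₁) − K·e^{−rT}·N(d₂) = 31.980868 − 29.439872 = 2.540996 (matching the quote); vega is positive throughout, so no other σ reproduces this price

sigma = 0.2981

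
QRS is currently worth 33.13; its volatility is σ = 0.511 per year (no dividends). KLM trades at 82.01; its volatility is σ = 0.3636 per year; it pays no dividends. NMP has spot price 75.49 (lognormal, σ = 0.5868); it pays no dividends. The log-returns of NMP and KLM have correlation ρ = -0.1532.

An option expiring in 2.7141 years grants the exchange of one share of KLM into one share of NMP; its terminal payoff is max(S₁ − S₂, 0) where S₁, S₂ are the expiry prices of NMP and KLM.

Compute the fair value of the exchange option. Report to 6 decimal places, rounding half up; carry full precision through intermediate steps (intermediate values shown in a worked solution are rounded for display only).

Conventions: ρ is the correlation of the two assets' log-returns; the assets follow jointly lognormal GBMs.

exchange price = 32.703414

σ_eff = √(σ₁² + σ₂² − 2ρσ₁σ₂) = √(0.5868² + 0.3636² − 2·-0.1532·0.5868·0.3636) = 0.736147
d₁ = (ln(S₁/S₂) + (q₂ − q₁ + σ_eff²/2)T) / (σ_eff√T) = (ln(75.49/82.01) + (0.0 − 0.0 + 0.270956)·2.7141) / 1.212768 = 0.538077
d₂ = d₁ − σ_eff√T = 0.538077 − 1.212768 = -0.674691
N(d₁) = 0.704738,  N(d₂) = 0.249936
V = S₁·e^{−q₁T}·N(d₁) − S₂·e^{−q₂T}·N(d₂) = 53.200663 − 20.497249 = 32.703414
Key observation: no risk-free rate is needed — with the second asset as numeraire the exchange option is a call on the ratio S₁/S₂, and r cancels out of the value.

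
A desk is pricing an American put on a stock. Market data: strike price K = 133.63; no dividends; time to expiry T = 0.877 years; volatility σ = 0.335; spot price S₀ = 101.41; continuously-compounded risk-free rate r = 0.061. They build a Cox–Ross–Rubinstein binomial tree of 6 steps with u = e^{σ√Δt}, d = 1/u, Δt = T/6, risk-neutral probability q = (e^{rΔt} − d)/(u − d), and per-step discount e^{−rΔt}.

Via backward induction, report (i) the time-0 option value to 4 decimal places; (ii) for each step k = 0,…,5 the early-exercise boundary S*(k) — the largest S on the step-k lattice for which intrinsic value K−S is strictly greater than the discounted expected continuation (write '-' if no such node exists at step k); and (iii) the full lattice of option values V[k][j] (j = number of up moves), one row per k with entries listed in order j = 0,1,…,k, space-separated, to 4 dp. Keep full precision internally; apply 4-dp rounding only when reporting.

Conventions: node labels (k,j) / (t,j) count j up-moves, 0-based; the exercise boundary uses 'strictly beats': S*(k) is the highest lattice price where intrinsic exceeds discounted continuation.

params: Δt=0.14617 u=1.13664 d=0.87979 q=0.50289 e^(-rΔt)=0.99112
t_6 payoffs: 86.6034 72.8740 55.1363 32.2200 2.6133 0.0000 0.0000
t_5: node(5,0) S=53.4523 payoff=80.1777 vs cont=78.9915 → 80.1777 [stop]  node(5,1) S=69.0577 payoff=64.5723 vs cont=63.3861 → 64.5723 [stop]  node(5,2) S=89.2191 payoff=44.4109 vs cont=43.2247 → 44.4109 [stop]  node(5,3) S=115.2666 payoff=18.3634 vs cont=17.1772 → 18.3634 [stop]  node(5,4) S=148.9187 payoff=0.0000 vs cont=1.2876 → 1.2876 [wait]  node(5,5) S=192.3956 payoff=0.0000 vs cont=0.0000 → 0.0000 [wait]  ⇒ S*(5)=115.2666
t_4: node(4,0) S=60.7560 payoff=72.8740 vs cont=71.6878 → 72.8740 [stop]  node(4,1) S=78.4937 payoff=55.1363 vs cont=53.9501 → 55.1363 [stop]  node(4,2) S=101.4100 payoff=32.2200 vs cont=31.0338 → 32.2200 [stop]  node(4,3) S=131.0167 payoff=2.6133 vs cont=9.6893 → 9.6893 [wait]  node(4,4) S=169.2670 payoff=0.0000 vs cont=0.6344 → 0.6344 [wait]  ⇒ S*(4)=101.4100
t_3: node(3,0) S=69.0577 payoff=64.5723 vs cont=63.3861 → 64.5723 [stop]  node(3,1) S=89.2191 payoff=44.4109 vs cont=43.2247 → 44.4109 [stop]  node(3,2) S=115.2666 payoff=18.3634 vs cont=20.7040 → 20.7040 [wait]  node(3,3) S=148.9187 payoff=0.0000 vs cont=5.0901 → 5.0901 [wait]  ⇒ S*(3)=89.2191
t_2: node(2,0) S=78.4937 payoff=55.1363 vs cont=53.9501 → 55.1363 [stop]  node(2,1) S=101.4100 payoff=32.2200 vs cont=32.2005 → 32.2200 [stop]  node(2,2) S=131.0167 payoff=2.6133 vs cont=12.7378 → 12.7378 [wait]  ⇒ S*(2)=101.4100
t_1: node(1,0) S=89.2191 payoff=44.4109 vs cont=43.2247 → 44.4109 [stop]  node(1,1) S=115.2666 payoff=18.3634 vs cont=22.2235 → 22.2235 [wait]  ⇒ S*(1)=89.2191
t_0: node(0,0) S=101.4100 payoff=32.2200 vs cont=32.9578 → 32.9578 [wait]  ⇒ S*(0)=-

price = 32.9578
boundary = - 89.2191 101.4100 89.2191 101.4100 115.2666
tree:
32.9578
44.4109 22.2235
55.1363 32.2200 12.7378
64.5723 44.4109 20.7040 5.0901
72.8740 55.1363 32.2200 9.6893 0.6344
80.1777 64.5723 44.4109 18.3634 1.2876 0.0000
86.6034 72.8740 55.1363 32.2200 2.6133 0.0000 0.0000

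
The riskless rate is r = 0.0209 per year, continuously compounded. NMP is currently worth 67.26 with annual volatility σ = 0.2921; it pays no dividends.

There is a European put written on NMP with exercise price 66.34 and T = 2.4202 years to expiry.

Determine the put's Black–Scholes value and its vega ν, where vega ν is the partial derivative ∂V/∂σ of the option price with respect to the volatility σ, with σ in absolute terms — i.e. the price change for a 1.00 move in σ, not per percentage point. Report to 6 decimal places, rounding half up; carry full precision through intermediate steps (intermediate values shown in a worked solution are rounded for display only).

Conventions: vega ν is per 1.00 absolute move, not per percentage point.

price = 9.731647
ν = 38.998945

σ√T = 0.2921·√2.4202 = 0.454420
d₁ = (ln(S/K) + (r+σ²/2)T) / (σ√T) = (ln(67.26/66.34) + (0.0209+0.2921²/2)·2.4202) / 0.454420 = (0.013773 + 0.153831) / 0.454420 = 0.368830
d₂ = d₁ − σ√T = 0.368830 − 0.454420 = -0.085590
e^{−rT} = 0.950676
N(−d₁) = 0.356127,  N(−d₂) = 0.534104
Put price V = K·e^{−rT}·N(−d₂) − S·N(−d₁) = 33.684771 − 23.953124 = 9.731647
φ(d₁) = (1/√(2π))·e^{−d₁²/2} = 0.372709
ν = S·φ(d₁)·√T = 38.998945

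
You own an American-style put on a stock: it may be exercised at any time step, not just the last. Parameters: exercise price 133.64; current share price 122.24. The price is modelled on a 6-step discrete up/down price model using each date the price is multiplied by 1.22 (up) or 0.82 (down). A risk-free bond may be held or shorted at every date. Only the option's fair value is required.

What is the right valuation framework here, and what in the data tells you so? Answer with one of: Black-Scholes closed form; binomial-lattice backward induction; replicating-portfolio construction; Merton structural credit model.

framework: binomial-lattice backward induction

Key observation: the put (strike 133.64 on spot 122.24) is American-style on a 6-step discrete price model, so the early-exercise decision at every node requires stepwise backward valuation — a closed form cannot price the exercise right.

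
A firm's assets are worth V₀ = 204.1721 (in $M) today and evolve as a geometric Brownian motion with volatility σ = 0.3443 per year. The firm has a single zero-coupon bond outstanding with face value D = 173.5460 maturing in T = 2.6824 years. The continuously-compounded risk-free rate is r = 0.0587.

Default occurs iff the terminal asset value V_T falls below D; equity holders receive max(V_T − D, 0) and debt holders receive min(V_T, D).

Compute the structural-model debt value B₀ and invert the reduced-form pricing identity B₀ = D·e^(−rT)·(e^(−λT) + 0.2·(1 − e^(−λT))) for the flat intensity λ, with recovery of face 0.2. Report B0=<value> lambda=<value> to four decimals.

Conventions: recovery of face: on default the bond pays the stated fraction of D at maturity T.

B0=131.1830 lambda=0.0580

Equity is a call on the firm's assets struck at D = 173.5460:
d₁ = [ln(V₀/D) + (r + σ²/2)T] / (σ√T)
   = [ln(204.1721/173.5460) + (0.0587 + 0.5·0.3443²)·2.6824] / (0.3443·√2.6824)
   = [0.162521 + 0.316446] / 0.563896 = 0.849389
d₂ = d₁ − σ√T = 0.849389 − 0.563896 = 0.285493
N(d₁) = 0.802167,  N(d₂) = 0.612367,  e^(−rT) = 0.854314
E₀ = V₀·N(d₁) − D·e^(−rT)·N(d₂)
   = 204.1721·0.802167 − 173.5460·0.854314·0.612367 = 72.989059
B₀ = V₀ − E₀ = 204.1721 − 72.989059 = 131.183041
e^(−λT) = (B₀·e^(rT)/D − 0.2)/(1 − 0.2) = (131.1830·1.170530/173.5460 − 0.2)/0.8 = 0.85600125
λ = −ln(0.85600125)/2.6824 = 0.057964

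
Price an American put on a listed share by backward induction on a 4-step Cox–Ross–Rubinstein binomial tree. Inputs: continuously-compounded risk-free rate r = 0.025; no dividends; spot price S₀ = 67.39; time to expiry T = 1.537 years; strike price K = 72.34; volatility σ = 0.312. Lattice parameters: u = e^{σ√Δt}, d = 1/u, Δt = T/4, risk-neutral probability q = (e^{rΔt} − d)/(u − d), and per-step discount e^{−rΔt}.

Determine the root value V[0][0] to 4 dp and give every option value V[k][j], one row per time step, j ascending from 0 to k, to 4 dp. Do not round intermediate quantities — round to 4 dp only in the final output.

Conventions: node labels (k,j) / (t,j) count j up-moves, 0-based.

Δt=0.38425  u=1.21337  d=0.82415  q=0.47660  discount=0.99044
step 4 (expiry): payoffs max(K−S,0) = 41.2500 26.5671 4.9500 0.0000 0.0000
k=3: (k=3,j=0): S=37.7238, K−S=34.6162, hold=33.9247 ⇒ V=34.6162 exercise | (k=3,j=1): S=55.5395, K−S=16.8005, hold=16.1089 ⇒ V=16.8005 exercise | (k=3,j=2): S=81.7691, K−S=0.0000, hold=2.5661 ⇒ V=2.5661 continue | (k=3,j=3): S=120.3860, K−S=0.0000, hold=0.0000 ⇒ V=0.0000 continue
k=2: (k=2,j=0): S=45.7729, K−S=26.5671, hold=25.8755 ⇒ V=26.5671 exercise | (k=2,j=1): S=67.3900, K−S=4.9500, hold=9.9206 ⇒ V=9.9206 continue | (k=2,j=2): S=99.2162, K−S=0.0000, hold=1.3302 ⇒ V=1.3302 continue
k=1: (k=1,j=0): S=55.5395, K−S=16.8005, hold=18.4553 ⇒ V=18.4553 continue | (k=1,j=1): S=81.7691, K−S=0.0000, hold=5.7708 ⇒ V=5.7708 continue
k=0: (k=0,j=0): S=67.3900, K−S=4.9500, hold=12.2912 ⇒ V=12.2912 continue

price = 12.2912
tree:
12.2912
18.4553 5.7708
26.5671 9.9206 1.3302
34.6162 16.8005 2.5661 0.0000
41.2500 26.5671 4.9500 0.0000 0.0000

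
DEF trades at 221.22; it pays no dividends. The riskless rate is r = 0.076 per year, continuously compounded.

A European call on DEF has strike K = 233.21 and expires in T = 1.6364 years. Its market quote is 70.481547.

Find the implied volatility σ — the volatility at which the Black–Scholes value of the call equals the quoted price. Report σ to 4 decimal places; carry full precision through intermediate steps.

sigma = 0.5876

At σ = 0.5876 the Black–Scholes value reproduces the quote:
σ√T = 0.5876·√1.6364 = 0.751669
d₁ = (ln(S/K) + (r+σ²/2)T) / (σ√T) = (ln(221.22/233.21) + (0.076+0.5876²/2)·1.6364) / 0.751669 = (-0.052782 + 0.406869) / 0.751669 = 0.471069
d₂ = d₁ − σ√T = 0.471069 − 0.751669 = -0.280600
e^{−rT} = 0.883056
N(d₁) = 0.681204,  N(d₂) = 0.389509
V = S·N(d₁) − K·e^{−rT}·N(d₂) = 150.695995 − 80.214448 = 70.481547 (the quoted price), and the Black–Scholes price is strictly increasing in σ, so σ is unique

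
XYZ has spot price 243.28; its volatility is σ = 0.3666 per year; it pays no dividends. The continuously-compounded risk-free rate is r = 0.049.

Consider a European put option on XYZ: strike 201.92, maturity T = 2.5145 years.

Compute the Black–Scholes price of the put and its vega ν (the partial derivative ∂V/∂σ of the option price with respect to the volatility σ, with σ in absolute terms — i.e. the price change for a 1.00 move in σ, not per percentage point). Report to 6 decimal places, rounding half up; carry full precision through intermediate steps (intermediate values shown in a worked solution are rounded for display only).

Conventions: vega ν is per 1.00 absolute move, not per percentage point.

σ√T = 0.3666·√2.5145 = 0.581324
d₁ = (ln(S/K) + (r+σ²/2)T) / (σ√T) = (ln(243.28/201.92) + (0.049+0.3666²/2)·2.5145) / 0.581324 = (0.186341 + 0.292179) / 0.581324 = 0.823157
d₂ = d₁ − σ√T = 0.823157 − 0.581324 = 0.241833
e^{−rT} = 0.884078
N(−d₁) = 0.205209,  N(−d₂) = 0.404455
Put price V = K·e^{−rT}·N(−d₂) − S·N(−d₁) = 72.200434 − 49.923353 = 22.277081
φ(d₁) = (1/√(2π))·e^{−d₁²/2} = 0.284298
ν = S·φ(d₁)·√T = 109.674623

price = 22.277081
ν = 109.674623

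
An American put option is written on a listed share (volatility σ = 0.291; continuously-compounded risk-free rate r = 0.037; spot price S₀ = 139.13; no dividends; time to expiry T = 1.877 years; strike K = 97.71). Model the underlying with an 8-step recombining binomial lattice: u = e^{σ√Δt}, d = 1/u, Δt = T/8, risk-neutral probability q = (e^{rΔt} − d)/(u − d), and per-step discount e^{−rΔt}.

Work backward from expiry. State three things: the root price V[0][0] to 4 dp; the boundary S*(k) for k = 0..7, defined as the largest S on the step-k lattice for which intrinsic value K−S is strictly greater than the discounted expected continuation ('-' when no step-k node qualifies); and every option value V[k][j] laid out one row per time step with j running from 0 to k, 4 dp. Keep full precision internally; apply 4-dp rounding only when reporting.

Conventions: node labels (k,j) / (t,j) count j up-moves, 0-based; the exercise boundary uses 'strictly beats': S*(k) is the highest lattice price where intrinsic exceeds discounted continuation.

price = 3.4146
boundary = - - - - - 68.7608 59.7207 68.7608
tree:
3.4146
5.5456 1.3063
8.8034 2.3280 0.2897
13.5908 4.0867 0.5794 0.0000
20.2686 7.0348 1.1587 0.0000 0.0000
28.9492 11.7921 2.3175 0.0000 0.0000 0.0000
37.9893 19.0295 4.6351 0.0000 0.0000 0.0000 0.0000
45.8408 28.9492 9.2702 0.0000 0.0000 0.0000 0.0000 0.0000
52.6601 37.9893 18.5407 0.0000 0.0000 0.0000 0.0000 0.0000 0.0000

params: Δt=0.23463 u=1.15137 d=0.86853 q=0.49565 e^(-rΔt)=0.99136
t_8 payoffs: 52.6601 37.9893 18.5407 0.0000 0.0000 0.0000 0.0000 0.0000 0.0000
t_7: node(7,0) S=51.8692 payoff=45.8408 vs cont=44.9963 → 45.8408 [stop]  node(7,1) S=68.7608 payoff=28.9492 vs cont=28.1046 → 28.9492 [stop]  node(7,2) S=91.1534 payoff=6.5566 vs cont=9.2702 → 9.2702 [wait]  node(7,3) S=120.8384 payoff=0.0000 vs cont=0.0000 → 0.0000 [wait]  node(7,4) S=160.1905 payoff=0.0000 vs cont=0.0000 → 0.0000 [wait]  node(7,5) S=212.3580 payoff=0.0000 vs cont=0.0000 → 0.0000 [wait]  node(7,6) S=281.5143 payoff=0.0000 vs cont=0.0000 → 0.0000 [wait]  node(7,7) S=373.1920 payoff=0.0000 vs cont=0.0000 → 0.0000 [wait]  ⇒ S*(7)=68.7608
t_6: node(6,0) S=59.7207 payoff=37.9893 vs cont=37.1447 → 37.9893 [stop]  node(6,1) S=79.1693 payoff=18.5407 vs cont=19.0295 → 19.0295 [wait]  node(6,2) S=104.9516 payoff=0.0000 vs cont=4.6351 → 4.6351 [wait]  node(6,3) S=139.1300 payoff=0.0000 vs cont=0.0000 → 0.0000 [wait]  node(6,4) S=184.4390 payoff=0.0000 vs cont=0.0000 → 0.0000 [wait]  node(6,5) S=244.5032 payoff=0.0000 vs cont=0.0000 → 0.0000 [wait]  node(6,6) S=324.1279 payoff=0.0000 vs cont=0.0000 → 0.0000 [wait]  ⇒ S*(6)=59.7207
t_5: node(5,0) S=68.7608 payoff=28.9492 vs cont=28.3448 → 28.9492 [stop]  node(5,1) S=91.1534 payoff=6.5566 vs cont=11.7921 → 11.7921 [wait]  node(5,2) S=120.8384 payoff=0.0000 vs cont=2.3175 → 2.3175 [wait]  node(5,3) S=160.1905 payoff=0.0000 vs cont=0.0000 → 0.0000 [wait]  node(5,4) S=212.3580 payoff=0.0000 vs cont=0.0000 → 0.0000 [wait]  node(5,5) S=281.5143 payoff=0.0000 vs cont=0.0000 → 0.0000 [wait]  ⇒ S*(5)=68.7608
t_4: node(4,0) S=79.1693 payoff=18.5407 vs cont=20.2686 → 20.2686 [wait]  node(4,1) S=104.9516 payoff=0.0000 vs cont=7.0348 → 7.0348 [wait]  node(4,2) S=139.1300 payoff=0.0000 vs cont=1.1587 → 1.1587 [wait]  node(4,3) S=184.4390 payoff=0.0000 vs cont=0.0000 → 0.0000 [wait]  node(4,4) S=244.5032 payoff=0.0000 vs cont=0.0000 → 0.0000 [wait]  ⇒ S*(4)=-
t_3: node(3,0) S=91.1534 payoff=6.5566 vs cont=13.5908 → 13.5908 [wait]  node(3,1) S=120.8384 payoff=0.0000 vs cont=4.0867 → 4.0867 [wait]  node(3,2) S=160.1905 payoff=0.0000 vs cont=0.5794 → 0.5794 [wait]  node(3,3) S=212.3580 payoff=0.0000 vs cont=0.0000 → 0.0000 [wait]  ⇒ S*(3)=-
t_2: node(2,0) S=104.9516 payoff=0.0000 vs cont=8.8034 → 8.8034 [wait]  node(2,1) S=139.1300 payoff=0.0000 vs cont=2.3280 → 2.3280 [wait]  node(2,2) S=184.4390 payoff=0.0000 vs cont=0.2897 → 0.2897 [wait]  ⇒ S*(2)=-
t_1: node(1,0) S=120.8384 payoff=0.0000 vs cont=5.5456 → 5.5456 [wait]  node(1,1) S=160.1905 payoff=0.0000 vs cont=1.3063 → 1.3063 [wait]  ⇒ S*(1)=-
t_0: node(0,0) S=139.1300 payoff=0.0000 vs cont=3.4146 → 3.4146 [wait]  ⇒ S*(0)=-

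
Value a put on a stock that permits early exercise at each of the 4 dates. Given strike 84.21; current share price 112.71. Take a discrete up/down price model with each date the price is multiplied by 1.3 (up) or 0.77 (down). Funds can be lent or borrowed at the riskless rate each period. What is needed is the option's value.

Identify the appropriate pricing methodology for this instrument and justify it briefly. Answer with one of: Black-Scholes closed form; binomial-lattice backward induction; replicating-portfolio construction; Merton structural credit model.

Key observation: the defining feature is the embedded early-exercise option across 4 discrete dates on the spot-112.71 tree; pricing the strike-84.21 put means working backward with an exercise test at every node.

framework: binomial-lattice backward induction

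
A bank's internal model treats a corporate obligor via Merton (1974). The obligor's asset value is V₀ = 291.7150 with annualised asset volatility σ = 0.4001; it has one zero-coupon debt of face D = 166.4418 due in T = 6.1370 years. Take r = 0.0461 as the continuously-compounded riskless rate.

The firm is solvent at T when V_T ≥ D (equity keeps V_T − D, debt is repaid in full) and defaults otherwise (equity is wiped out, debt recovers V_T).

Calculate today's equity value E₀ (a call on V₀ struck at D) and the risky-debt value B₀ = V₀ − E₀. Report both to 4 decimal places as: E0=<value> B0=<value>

Work the structural quantities from V₀ = 291.7150 against face 166.4418:
d₁ = [ln(V₀/D) + (r + σ²/2)T] / (σ√T)
   = [ln(291.7150/166.4418) + (0.0461 + 0.5·0.4001²)·6.1370] / (0.4001·√6.1370)
   = [0.561132 + 0.774121] / 0.991166 = 1.347153
d₂ = d₁ − σ√T = 1.347153 − 0.991166 = 0.355986
N(d₁) = 0.911035,  N(d₂) = 0.639075,  e^(−rT) = 0.753583
E₀ = V₀·N(d₁) − D·e^(−rT)·N(d₂)
   = 291.7150·0.911035 − 166.4418·0.753583·0.639075 = 185.604729
B₀ = V₀ − E₀ = 291.7150 − 185.604729 = 106.110271

E0=185.6047 B0=106.1103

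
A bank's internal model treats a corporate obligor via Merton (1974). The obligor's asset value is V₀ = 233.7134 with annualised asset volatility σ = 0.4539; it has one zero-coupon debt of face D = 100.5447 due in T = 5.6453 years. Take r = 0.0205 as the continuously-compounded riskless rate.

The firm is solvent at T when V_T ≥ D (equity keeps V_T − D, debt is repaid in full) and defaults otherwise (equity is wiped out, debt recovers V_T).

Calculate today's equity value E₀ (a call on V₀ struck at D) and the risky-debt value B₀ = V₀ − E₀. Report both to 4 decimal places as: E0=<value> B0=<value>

E0=158.7831 B0=74.9303

Work the structural quantities from V₀ = 233.7134 against face 100.5447:
d₁ = [ln(V₀/D) + (r + σ²/2)T] / (σ√T)
   = [ln(233.7134/100.5447) + (0.0205 + 0.5·0.4539²)·5.6453] / (0.4539·√5.6453)
   = [0.843493 + 0.697266] / 1.078459 = 1.428667
d₂ = d₁ − σ√T = 1.428667 − 1.078459 = 0.350208
N(d₁) = 0.923450,  N(d₂) = 0.636909,  e^(−rT) = 0.890717
E₀ = V₀·N(d₁) − D·e^(−rT)·N(d₂)
   = 233.7134·0.923450 − 100.5447·0.890717·0.636909 = 158.783103
B₀ = V₀ − E₀ = 233.7134 − 158.783103 = 74.930297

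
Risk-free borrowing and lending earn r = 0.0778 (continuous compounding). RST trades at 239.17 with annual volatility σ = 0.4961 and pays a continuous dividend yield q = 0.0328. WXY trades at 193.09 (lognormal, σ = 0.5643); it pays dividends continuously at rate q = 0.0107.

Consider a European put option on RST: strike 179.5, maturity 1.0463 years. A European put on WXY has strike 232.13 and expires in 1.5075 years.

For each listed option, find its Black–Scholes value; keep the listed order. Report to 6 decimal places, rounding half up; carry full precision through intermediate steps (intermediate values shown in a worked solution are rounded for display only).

[RST put K=179.5]
σ√T = 0.4961·√1.0463 = 0.507455
d₁ = (ln(S/K) + (r−q+σ²/2)T) / (σ√T) = (ln(239.17/179.5) + (0.0778−0.0328+0.4961²/2)·1.0463) / 0.507455 = (0.286999 + 0.175839) / 0.507455 = 0.912077
d₂ = d₁ − σ√T = 0.912077 − 0.507455 = 0.404623
e^{−rT} = 0.921823
e^{−qT} = 0.966264
N(−d₁) = 0.180864,  N(−d₂) = 0.342877
price = K·e^{−rT}·N(−d₂) − S·e^{−qT}·N(−d₁) = 56.734974 − 41.797891 = 14.937083
[WXY put K=232.13]
σ√T = 0.5643·√1.5075 = 0.692849
d₁ = (ln(S/K) + (r−q+σ²/2)T) / (σ√T) = (ln(193.09/232.13) + (0.0778−0.0107+0.5643²/2)·1.5075) / 0.692849 = (-0.184141 + 0.341173) / 0.692849 = 0.226647
d₂ = d₁ − σ√T = 0.226647 − 0.692849 = -0.466202
e^{−rT} = 0.889333
e^{−qT} = 0.983999
N(−d₁) = 0.410349,  N(−d₂) = 0.679465
price = K·e^{−rT}·N(−d₂) − S·e^{−qT}·N(−d₁) = 140.269280 − 77.966506 = 62.302774

price(RST put K=179.5) = 14.937083
price(WXY put K=232.13) = 62.302774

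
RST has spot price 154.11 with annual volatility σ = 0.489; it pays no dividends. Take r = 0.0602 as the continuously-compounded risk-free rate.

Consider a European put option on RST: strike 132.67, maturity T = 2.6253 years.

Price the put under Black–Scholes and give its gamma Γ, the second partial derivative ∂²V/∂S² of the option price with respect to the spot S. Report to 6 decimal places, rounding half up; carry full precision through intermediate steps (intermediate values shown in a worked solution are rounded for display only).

price = 23.645580
Γ = 0.002401

σ√T = 0.489·√2.6253 = 0.792316
d₁ = (ln(S/K) + (r+σ²/2)T) / (σ√T) = (ln(154.11/132.67) + (0.0602+0.489²/2)·2.6253) / 0.792316 = (0.149802 + 0.471925) / 0.792316 = 0.784696
d₂ = d₁ − σ√T = 0.784696 − 0.792316 = -0.007620
e^{−rT} = 0.853813
N(−d₁) = 0.216316,  N(−d₂) = 0.503040
Put price V = K·e^{−rT}·N(−d₂) − S·N(−d₁) = 56.982027 − 33.336447 = 23.645580
φ(d₁) = (1/√(2π))·e^{−d₁²/2} = 0.293226
Γ = φ(d₁) / (S·σ·√T) = 0.002401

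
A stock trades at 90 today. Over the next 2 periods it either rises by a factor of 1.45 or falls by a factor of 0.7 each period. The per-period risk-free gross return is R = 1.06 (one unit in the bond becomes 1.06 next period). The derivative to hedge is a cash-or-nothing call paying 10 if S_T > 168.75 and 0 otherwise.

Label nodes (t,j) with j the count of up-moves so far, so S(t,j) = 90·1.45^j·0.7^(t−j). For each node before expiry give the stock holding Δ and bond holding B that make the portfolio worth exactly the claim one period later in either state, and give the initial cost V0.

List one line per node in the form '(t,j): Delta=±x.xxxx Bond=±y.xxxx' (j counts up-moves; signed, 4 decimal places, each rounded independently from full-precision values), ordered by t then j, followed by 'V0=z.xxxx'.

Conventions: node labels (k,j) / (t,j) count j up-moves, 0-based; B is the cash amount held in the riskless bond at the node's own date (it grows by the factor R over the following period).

(0,0): Delta=0.0671 Bond=-3.9872
(1,0): Delta=0.0000 Bond=0.0000
(1,1): Delta=0.1022 Bond=-8.8050
V0=2.0506

Arbitrage-free pricing uses the up-move probability p* = (R−d)/(u−d) = 0.4800, discounting each step at R = 1.06.
Payoffs at expiry: V(2,0)=0.0000, V(2,1)=0.0000, V(2,2)=10.0000
(1,0): S=63.0000. Δ = (V_up−V_dn)/(S_up−S_dn) = (0.0000−0.0000)/(91.3500−44.1000) = 0.0000. V = [p*·0.0000 + (1−p*)·0.0000]/1.06 = 0.0000. B = V − Δ·S = 0.0000.
(1,1): S=130.5000. Δ = (V_up−V_dn)/(S_up−S_dn) = (10.0000−0.0000)/(189.2250−91.3500) = 0.1022. V = [p*·10.0000 + (1−p*)·0.0000]/1.06 = 4.5283. B = V − Δ·S = -8.8050.
(0,0): S=90.0000. Δ = (V_up−V_dn)/(S_up−S_dn) = (4.5283−0.0000)/(130.5000−63.0000) = 0.0671. V = [p*·4.5283 + (1−p*)·0.0000]/1.06 = 2.0506. B = V − Δ·S = -3.9872.
Sanity check at the root: Δ(0,0)·S0 + B(0,0) reproduces V0 = 2.0506.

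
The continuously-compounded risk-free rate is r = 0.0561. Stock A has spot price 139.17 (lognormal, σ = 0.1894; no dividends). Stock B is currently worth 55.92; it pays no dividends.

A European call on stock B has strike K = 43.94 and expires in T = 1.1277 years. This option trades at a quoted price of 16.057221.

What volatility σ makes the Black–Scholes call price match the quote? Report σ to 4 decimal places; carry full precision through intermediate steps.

sigma = 0.3006

At σ = 0.3006 the Black–Scholes value reproduces the quote:
σ√T = 0.3006·√1.1277 = 0.319217
d₁ = (ln(S/K) + (r+σ²/2)T) / (σ√T) = (ln(55.92/43.94) + (0.0561+0.3006²/2)·1.1277) / 0.319217 = (0.241097 + 0.114214) / 0.319217 = 1.113070
d₂ = d₁ − σ√T = 1.113070 − 0.319217 = 0.793853
e^{−rT} = 0.938696
N(d₁) = 0.867161,  N(d₂) = 0.786360
V = S·N(d₁) − K·e^{−rT}·N(d₂) = 48.491634 − 32.434412 = 16.057221 (the observed quote) — the price is monotone increasing in volatility, hence this σ is the only solution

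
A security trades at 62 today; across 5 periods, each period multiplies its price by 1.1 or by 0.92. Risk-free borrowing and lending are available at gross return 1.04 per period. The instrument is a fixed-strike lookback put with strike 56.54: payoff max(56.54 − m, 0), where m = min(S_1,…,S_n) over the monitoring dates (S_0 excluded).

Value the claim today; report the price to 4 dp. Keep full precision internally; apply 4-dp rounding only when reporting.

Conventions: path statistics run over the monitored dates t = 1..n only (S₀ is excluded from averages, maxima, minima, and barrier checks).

Risk-neutral up-probability p* = (R−d)/(u−d) = (1.04−0.92)/(1.1−0.92) = 0.6667; the claim prices as the p*-weighted sum of path payoffs discounted by R^5.
Enumerate all 2^5 = 32 price paths (U = up ×1.1, D = down ×0.92); each path with k up-moves has probability p*^k·(1−p*)^(5−k).
DDDDD: m=40.8631, payoff=15.6769, prob=0.004115
UDDDD: m=48.8580, payoff=7.6820, prob=0.008230
DUDDD: m=48.8580, payoff=7.6820, prob=0.008230
UUDDD: m=58.4172, payoff=0.0000, prob=0.016461
DDUDD: m=48.8580, payoff=7.6820, prob=0.008230
UDUDD: m=58.4172, payoff=0.0000, prob=0.016461
DUUDD: m=57.0400, payoff=0.0000, prob=0.016461
UUUDD: m=68.2000, payoff=0.0000, prob=0.032922
DDDUD: m=48.2787, payoff=8.2613, prob=0.008230
UDDUD: m=57.7245, payoff=0.0000, prob=0.016461
DUDUD: m=57.0400, payoff=0.0000, prob=0.016461
UUDUD: m=68.2000, payoff=0.0000, prob=0.032922
DDUUD: m=52.4768, payoff=4.0632, prob=0.016461
UDUUD: m=62.7440, payoff=0.0000, prob=0.032922
DUUUD: m=57.0400, payoff=0.0000, prob=0.032922
UUUUD: m=68.2000, payoff=0.0000, prob=0.065844
DDDDU: m=44.4164, payoff=12.1236, prob=0.008230
UDDDU: m=53.1065, payoff=3.4335, prob=0.016461
DUDDU: m=53.1065, payoff=3.4335, prob=0.016461
UUDDU: m=63.4969, payoff=0.0000, prob=0.032922
DDUDU: m=52.4768, payoff=4.0632, prob=0.016461
UDUDU: m=62.7440, payoff=0.0000, prob=0.032922
DUUDU: m=57.0400, payoff=0.0000, prob=0.032922
UUUDU: m=68.2000, payoff=0.0000, prob=0.065844
DDDUU: m=48.2787, payoff=8.2613, prob=0.016461
UDDUU: m=57.7245, payoff=0.0000, prob=0.032922
DUDUU: m=57.0400, payoff=0.0000, prob=0.032922
UUDUU: m=68.2000, payoff=0.0000, prob=0.065844
DDUUU: m=52.4768, payoff=4.0632, prob=0.032922
UDUUU: m=62.7440, payoff=0.0000, prob=0.065844
DUUUU: m=57.0400, payoff=0.0000, prob=0.065844
UUUUU: m=68.2000, payoff=0.0000, prob=0.131687
Price = Σ prob·payoff / R^5 = 0.938532 / 1.216653 = 0.7714

price = 0.7714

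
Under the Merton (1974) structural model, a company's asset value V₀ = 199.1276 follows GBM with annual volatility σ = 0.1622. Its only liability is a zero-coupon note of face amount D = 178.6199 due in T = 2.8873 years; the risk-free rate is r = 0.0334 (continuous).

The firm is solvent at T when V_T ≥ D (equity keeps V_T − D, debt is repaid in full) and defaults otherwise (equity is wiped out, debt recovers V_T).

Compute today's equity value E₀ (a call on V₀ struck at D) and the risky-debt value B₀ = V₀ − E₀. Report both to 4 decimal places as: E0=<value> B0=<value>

E0=43.4546 B0=155.6730

With assets at 199.1276 and a single debt payment of 178.6199 at 2.8873 years:
d₁ = [ln(V₀/D) + (r + σ²/2)T] / (σ√T)
   = [ln(199.1276/178.6199) + (0.0334 + 0.5·0.1622²)·2.8873] / (0.1622·√2.8873)
   = [0.108686 + 0.134417] / 0.275611 = 0.882048
d₂ = d₁ − σ√T = 0.882048 − 0.275611 = 0.606437
N(d₁) = 0.811125,  N(d₂) = 0.727888,  e^(−rT) = 0.908068
E₀ = V₀·N(d₁) − D·e^(−rT)·N(d₂)
   = 199.1276·0.811125 − 178.6199·0.908068·0.727888 = 43.454608
B₀ = V₀ − E₀ = 199.1276 − 43.454608 = 155.672992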